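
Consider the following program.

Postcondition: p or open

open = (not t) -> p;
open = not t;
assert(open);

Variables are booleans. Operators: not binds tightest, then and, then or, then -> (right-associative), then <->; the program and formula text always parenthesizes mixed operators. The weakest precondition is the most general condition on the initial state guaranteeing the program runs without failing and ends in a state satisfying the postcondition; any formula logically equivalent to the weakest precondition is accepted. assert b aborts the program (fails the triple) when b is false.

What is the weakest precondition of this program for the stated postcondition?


Working backward. After the program, p or open must hold.
Before assert open: open and (p or open)
Before open := not t: (not t) and (p or (not t))
Before open := (not t) -> p: (not t) and (p or (not t))
Answer: WP = (not t) and (p or (not t))


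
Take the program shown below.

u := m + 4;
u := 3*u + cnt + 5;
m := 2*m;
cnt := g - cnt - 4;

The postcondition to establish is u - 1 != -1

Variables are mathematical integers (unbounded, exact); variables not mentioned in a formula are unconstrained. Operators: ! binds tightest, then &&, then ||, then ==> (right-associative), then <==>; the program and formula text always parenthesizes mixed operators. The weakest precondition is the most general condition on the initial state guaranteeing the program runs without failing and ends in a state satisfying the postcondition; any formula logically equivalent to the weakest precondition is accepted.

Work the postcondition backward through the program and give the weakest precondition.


Working backward. After the program, the postcondition u - 1 != -1 must hold; in canonical form it is u != 0.
Before cnt := g - cnt - 4: u != 0
Before m := 2*m: u != 0
Before u := 3*u + cnt + 5: cnt + 3*u != -5
Before u := m + 4: cnt + 3*m != -17
Answer: WP = cnt + 3*m != -17


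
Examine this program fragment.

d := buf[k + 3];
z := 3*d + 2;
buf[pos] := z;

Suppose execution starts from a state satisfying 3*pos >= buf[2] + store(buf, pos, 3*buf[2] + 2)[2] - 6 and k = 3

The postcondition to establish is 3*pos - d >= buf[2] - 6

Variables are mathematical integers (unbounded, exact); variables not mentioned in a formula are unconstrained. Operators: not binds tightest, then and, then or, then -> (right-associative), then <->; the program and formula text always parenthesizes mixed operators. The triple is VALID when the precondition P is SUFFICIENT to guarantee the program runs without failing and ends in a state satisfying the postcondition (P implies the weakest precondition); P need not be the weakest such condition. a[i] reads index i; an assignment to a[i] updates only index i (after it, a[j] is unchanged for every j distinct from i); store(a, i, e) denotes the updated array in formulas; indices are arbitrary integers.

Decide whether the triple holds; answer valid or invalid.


Working backward. After the program, the postcondition 3*pos - d >= buf[2] - 6 must hold; in canonical form it is 3*pos >= buf[2] + d - 6.
Before buf[pos] := z: 3*pos >= store(buf, pos, z)[2] + d - 6
Before z := 3*d + 2: 3*pos >= store(buf, pos, 3*d + 2)[2] + d - 6
Before d := buf[k + 3]: 3*pos >= buf[k + 3] + store(buf, pos, 3*buf[k + 3] + 2)[2] - 6
The weakest precondition is 3*pos >= buf[k + 3] + store(buf, pos, 3*buf[k + 3] + 2)[2] - 6.
Check whether 3*pos >= buf[2] + store(buf, pos, 3*buf[2] + 2)[2] - 6 and k = 3 implies it.
Countermodel: at the initial state buf = {[-2] = 3, [2] = 0, [6] = 1, elsewhere 3}, k = 3, pos = -2, the precondition holds but the weakest precondition fails.
Answer: invalid


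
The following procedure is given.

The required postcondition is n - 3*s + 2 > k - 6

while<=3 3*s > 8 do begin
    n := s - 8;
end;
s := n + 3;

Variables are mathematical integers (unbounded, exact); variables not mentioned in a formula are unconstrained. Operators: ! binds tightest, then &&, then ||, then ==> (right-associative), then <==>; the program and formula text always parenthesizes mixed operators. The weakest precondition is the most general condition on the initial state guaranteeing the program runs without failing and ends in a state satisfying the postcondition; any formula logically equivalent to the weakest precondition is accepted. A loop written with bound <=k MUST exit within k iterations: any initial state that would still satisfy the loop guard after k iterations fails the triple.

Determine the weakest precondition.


Working backward. After the program, the postcondition n - 3*s + 2 > k - 6 must hold; in canonical form it is n > k + 3*s - 8.
Before s := n + 3: k + 2*n < -1
Before the loop (bound <=3), unroll the exhaustion recursion (WP_0 = exit-now case; WP_j = one more guarded iteration, up to j = 3):
  WP_0: (!(3*s > 8)) && k + 2*n < -1
  WP_1: (3*s > 8 ==> ((!(3*s > 8)) && k + 2*s < 15)) && ((!(3*s > 8)) ==> k + 2*n < -1)
  WP_2: (3*s > 8 ==> ((3*s > 8 ==> ((!(3*s > 8)) && k + 2*s < 15)) && ((!(3*s > 8)) ==> k + 2*s < 15))) && ((!(3*s > 8)) ==> k + 2*n < -1)
  WP_3: (3*s > 8 ==> ((3*s > 8 ==> ((3*s > 8 ==> ((!(3*s > 8)) && k + 2*s < 15)) && ((!(3*s > 8)) ==> k + 2*s < 15))) && ((!(3*s > 8)) ==> k + 2*s < 15))) && ((!(3*s > 8)) ==> k + 2*n < -1)
So before the loop: (3*s > 8 ==> ((3*s > 8 ==> ((3*s > 8 ==> ((!(3*s > 8)) && k + 2*s < 15)) && ((!(3*s > 8)) ==> k + 2*s < 15))) && ((!(3*s > 8)) ==> k + 2*s < 15))) && ((!(3*s > 8)) ==> k + 2*n < -1)
Answer: WP = (3*s > 8 ==> ((3*s > 8 ==> ((3*s > 8 ==> ((!(3*s > 8)) && k + 2*s < 15)) && ((!(3*s > 8)) ==> k + 2*s < 15))) && ((!(3*s > 8)) ==> k + 2*s < 15))) && ((!(3*s > 8)) ==> k + 2*n < -1)


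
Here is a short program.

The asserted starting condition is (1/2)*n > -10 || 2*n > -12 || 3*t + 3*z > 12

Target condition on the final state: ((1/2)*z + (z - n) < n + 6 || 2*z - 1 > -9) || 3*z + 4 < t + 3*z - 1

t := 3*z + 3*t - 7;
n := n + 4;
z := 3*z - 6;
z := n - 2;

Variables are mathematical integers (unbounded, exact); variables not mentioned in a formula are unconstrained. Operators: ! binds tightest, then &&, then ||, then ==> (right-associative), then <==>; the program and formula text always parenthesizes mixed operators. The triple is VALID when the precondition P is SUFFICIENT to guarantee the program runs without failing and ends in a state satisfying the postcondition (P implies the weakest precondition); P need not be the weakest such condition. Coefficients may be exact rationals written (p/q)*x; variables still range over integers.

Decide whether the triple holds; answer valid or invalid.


Working backward. After the program, the postcondition ((1/2)*z + (z - n) < n + 6 || 2*z - 1 > -9) || 3*z + 4 < t + 3*z - 1 must hold; in canonical form it is (3/2)*z < 2*n + 6 || 2*z > -8 || t > 5.
Before z := n - 2: (1/2)*n > -9 || 2*n > -4 || t > 5
Before z := 3*z - 6: (1/2)*n > -9 || 2*n > -4 || t > 5
Before n := n + 4: (1/2)*n > -11 || 2*n > -12 || t > 5
Before t := 3*z + 3*t - 7: (1/2)*n > -11 || 2*n > -12 || 3*t + 3*z > 12
The weakest precondition is (1/2)*n > -11 || 2*n > -12 || 3*t + 3*z > 12.
Check whether (1/2)*n > -10 || 2*n > -12 || 3*t + 3*z > 12 implies it.
Every state satisfying the precondition satisfies the weakest precondition: the implication holds.
Answer: valid


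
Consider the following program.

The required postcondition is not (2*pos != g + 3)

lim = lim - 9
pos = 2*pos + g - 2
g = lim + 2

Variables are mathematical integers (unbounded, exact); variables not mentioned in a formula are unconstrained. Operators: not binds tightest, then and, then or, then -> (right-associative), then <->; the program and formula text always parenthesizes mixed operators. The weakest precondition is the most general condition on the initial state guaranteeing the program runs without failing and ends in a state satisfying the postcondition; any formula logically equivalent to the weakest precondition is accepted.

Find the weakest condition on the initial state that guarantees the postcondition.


Working backward. After the program, not (2*pos != g + 3) must hold.
Before g := lim + 2: not (2*pos != lim + 5)
Before pos := 2*pos + g - 2: not (2*g + 4*pos != lim + 9)
Before lim := lim - 9: not (2*g + 4*pos != lim)
Answer: WP = not (2*g + 4*pos != lim)


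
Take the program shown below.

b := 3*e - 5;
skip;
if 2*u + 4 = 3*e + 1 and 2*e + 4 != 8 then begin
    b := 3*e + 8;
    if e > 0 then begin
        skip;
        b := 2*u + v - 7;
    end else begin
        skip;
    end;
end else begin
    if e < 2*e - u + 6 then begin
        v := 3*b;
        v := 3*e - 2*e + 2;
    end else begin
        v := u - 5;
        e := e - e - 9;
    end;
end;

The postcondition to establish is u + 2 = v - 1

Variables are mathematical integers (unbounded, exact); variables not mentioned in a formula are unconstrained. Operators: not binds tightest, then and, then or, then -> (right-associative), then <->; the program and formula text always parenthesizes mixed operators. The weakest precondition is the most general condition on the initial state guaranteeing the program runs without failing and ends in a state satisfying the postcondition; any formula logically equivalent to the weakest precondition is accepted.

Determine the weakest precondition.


Working backward. After the program, the postcondition u + 2 = v - 1 must hold; in canonical form it is u = v - 3.
Then branch requires (e > 0 -> u = v - 3) and ((not (e > 0)) -> u = v - 3); else branch requires (u < e + 6 -> u = e - 1) and u < e + 6.
Before the if: ((2*u = 3*e - 3 and 2*e != 4) -> ((e > 0 -> u = v - 3) and ((not (e > 0)) -> u = v - 3))) and ((not (2*u = 3*e - 3 and 2*e != 4)) -> ((u < e + 6 -> u = e - 1) and u < e + 6))
Before skip: ((2*u = 3*e - 3 and 2*e != 4) -> ((e > 0 -> u = v - 3) and ((not (e > 0)) -> u = v - 3))) and ((not (2*u = 3*e - 3 and 2*e != 4)) -> ((u < e + 6 -> u = e - 1) and u < e + 6))
Before b := 3*e - 5: ((2*u = 3*e - 3 and 2*e != 4) -> ((e > 0 -> u = v - 3) and ((not (e > 0)) -> u = v - 3))) and ((not (2*u = 3*e - 3 and 2*e != 4)) -> ((u < e + 6 -> u = e - 1) and u < e + 6))
Answer: WP = ((2*u = 3*e - 3 and 2*e != 4) -> ((e > 0 -> u = v - 3) and ((not (e > 0)) -> u = v - 3))) and ((not (2*u = 3*e - 3 and 2*e != 4)) -> ((u < e + 6 -> u = e - 1) and u < e + 6))


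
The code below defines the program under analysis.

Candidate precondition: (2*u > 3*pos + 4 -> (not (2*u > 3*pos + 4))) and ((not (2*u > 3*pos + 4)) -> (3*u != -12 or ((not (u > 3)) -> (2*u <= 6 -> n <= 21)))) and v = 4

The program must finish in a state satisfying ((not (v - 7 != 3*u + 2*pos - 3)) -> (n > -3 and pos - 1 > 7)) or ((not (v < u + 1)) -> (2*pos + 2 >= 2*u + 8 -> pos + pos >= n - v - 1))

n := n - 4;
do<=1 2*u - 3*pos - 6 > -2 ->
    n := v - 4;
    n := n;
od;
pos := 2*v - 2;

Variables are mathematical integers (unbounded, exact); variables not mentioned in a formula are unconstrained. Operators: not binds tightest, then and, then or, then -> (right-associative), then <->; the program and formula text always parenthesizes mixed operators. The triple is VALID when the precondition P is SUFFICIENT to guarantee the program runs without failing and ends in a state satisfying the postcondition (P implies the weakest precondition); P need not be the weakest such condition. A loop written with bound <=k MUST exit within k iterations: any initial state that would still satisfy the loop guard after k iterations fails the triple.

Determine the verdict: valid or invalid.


Working backward. After the program, the postcondition ((not (v - 7 != 3*u + 2*pos - 3)) -> (n > -3 and pos - 1 > 7)) or ((not (v < u + 1)) -> (2*pos + 2 >= 2*u + 8 -> pos + pos >= n - v - 1)) must hold; in canonical form it is ((not (v != 2*pos + 3*u + 4)) -> (n > -3 and pos > 8)) or ((not (v < u + 1)) -> (2*pos >= 2*u + 6 -> 2*pos + v >= n - 1)).
Before pos := 2*v - 2: ((not (3*u + 3*v != 0)) -> (n > -3 and 2*v > 10)) or ((not (v < u + 1)) -> (4*v >= 2*u + 10 -> 5*v >= n + 3))
Before the loop (bound <=1), unroll the exhaustion recursion (WP_0 = exit-now case; WP_j = one more guarded iteration, up to j = 1):
  WP_0: (not (2*u > 3*pos + 4)) and (((not (3*u + 3*v != 0)) -> (n > -3 and 2*v > 10)) or ((not (v < u + 1)) -> (4*v >= 2*u + 10 -> 5*v >= n + 3)))
  WP_1: (2*u > 3*pos + 4 -> ((not (2*u > 3*pos + 4)) and (((not (3*u + 3*v != 0)) -> (v > 1 and 2*v > 10)) or ((not (v < u + 1)) -> (4*v >= 2*u + 10 -> 4*v >= -1))))) and ((not (2*u > 3*pos + 4)) -> (((not (3*u + 3*v != 0)) -> (n > -3 and 2*v > 10)) or ((not (v < u + 1)) -> (4*v >= 2*u + 10 -> 5*v >= n + 3))))
So before the loop: (2*u > 3*pos + 4 -> ((not (2*u > 3*pos + 4)) and (((not (3*u + 3*v != 0)) -> (v > 1 and 2*v > 10)) or ((not (v < u + 1)) -> (4*v >= 2*u + 10 -> 4*v >= -1))))) and ((not (2*u > 3*pos + 4)) -> (((not (3*u + 3*v != 0)) -> (n > -3 and 2*v > 10)) or ((not (v < u + 1)) -> (4*v >= 2*u + 10 -> 5*v >= n + 3))))
Before n := n - 4: (2*u > 3*pos + 4 -> ((not (2*u > 3*pos + 4)) and (((not (3*u + 3*v != 0)) -> (v > 1 and 2*v > 10)) or ((not (v < u + 1)) -> (4*v >= 2*u + 10 -> 4*v >= -1))))) and ((not (2*u > 3*pos + 4)) -> (((not (3*u + 3*v != 0)) -> (n > 1 and 2*v > 10)) or ((not (v < u + 1)) -> (4*v >= 2*u + 10 -> 5*v >= n - 1))))
The weakest precondition is (2*u > 3*pos + 4 -> ((not (2*u > 3*pos + 4)) and (((not (3*u + 3*v != 0)) -> (v > 1 and 2*v > 10)) or ((not (v < u + 1)) -> (4*v >= 2*u + 10 -> 4*v >= -1))))) and ((not (2*u > 3*pos + 4)) -> (((not (3*u + 3*v != 0)) -> (n > 1 and 2*v > 10)) or ((not (v < u + 1)) -> (4*v >= 2*u + 10 -> 5*v >= n - 1)))).
Check whether (2*u > 3*pos + 4 -> (not (2*u > 3*pos + 4))) and ((not (2*u > 3*pos + 4)) -> (3*u != -12 or ((not (u > 3)) -> (2*u <= 6 -> n <= 21)))) and v = 4 implies it.
Every state satisfying the precondition satisfies the weakest precondition: the implication holds.
Answer: valid


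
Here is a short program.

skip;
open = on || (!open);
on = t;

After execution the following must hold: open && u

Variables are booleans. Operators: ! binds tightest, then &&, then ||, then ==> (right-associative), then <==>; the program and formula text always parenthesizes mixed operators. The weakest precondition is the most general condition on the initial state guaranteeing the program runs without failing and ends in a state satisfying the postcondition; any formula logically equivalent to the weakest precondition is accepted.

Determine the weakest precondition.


Working backward. After the program, open && u must hold.
Before on := t: open && u
Before open := on || (!open): (on || (!open)) && u
Before skip: (on || (!open)) && u
Answer: WP = (on || (!open)) && u


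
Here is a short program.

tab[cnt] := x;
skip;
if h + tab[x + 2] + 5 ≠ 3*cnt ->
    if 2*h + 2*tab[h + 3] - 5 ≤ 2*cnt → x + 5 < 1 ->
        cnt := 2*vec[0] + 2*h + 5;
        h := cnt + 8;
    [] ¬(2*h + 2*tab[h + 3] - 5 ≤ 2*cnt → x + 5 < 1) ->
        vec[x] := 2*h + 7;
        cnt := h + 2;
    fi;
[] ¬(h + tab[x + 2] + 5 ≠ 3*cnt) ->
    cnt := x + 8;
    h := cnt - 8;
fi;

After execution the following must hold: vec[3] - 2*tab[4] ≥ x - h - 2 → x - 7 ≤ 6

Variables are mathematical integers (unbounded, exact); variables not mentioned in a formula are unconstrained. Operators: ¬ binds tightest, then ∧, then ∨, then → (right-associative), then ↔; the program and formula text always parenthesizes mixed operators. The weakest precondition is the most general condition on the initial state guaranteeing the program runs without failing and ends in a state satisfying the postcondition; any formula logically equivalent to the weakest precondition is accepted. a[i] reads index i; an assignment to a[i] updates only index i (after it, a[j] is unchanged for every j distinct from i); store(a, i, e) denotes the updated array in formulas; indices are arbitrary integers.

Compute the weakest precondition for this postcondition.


Working backward. After the program, the postcondition vec[3] - 2*tab[4] ≥ x - h - 2 → x - 7 ≤ 6 must hold; in canonical form it is vec[3] + h ≥ 2*tab[4] + x - 2 → x ≤ 13.
Then branch requires ((2*tab[h + 3] + 2*h ≤ 2*cnt + 5 → x < -4) → (2*vec[0] + vec[3] + 2*h ≥ 2*tab[4] + x - 15 → x ≤ 13)) ∧ ((¬(2*tab[h + 3] + 2*h ≤ 2*cnt + 5 → x < -4)) → (store(vec, x, 2*h + 7)[3] + h ≥ 2*tab[4] + x - 2 → x ≤ 13)); else branch requires vec[3] ≥ 2*tab[4] - 2 → x ≤ 13.
Before the if: (tab[x + 2] + h ≠ 3*cnt - 5 → (((2*tab[h + 3] + 2*h ≤ 2*cnt + 5 → x < -4) → (2*vec[0] + vec[3] + 2*h ≥ 2*tab[4] + x - 15 → x ≤ 13)) ∧ ((¬(2*tab[h + 3] + 2*h ≤ 2*cnt + 5 → x < -4)) → (store(vec, x, 2*h + 7)[3] + h ≥ 2*tab[4] + x - 2 → x ≤ 13)))) ∧ ((¬(tab[x + 2] + h ≠ 3*cnt - 5)) → (vec[3] ≥ 2*tab[4] - 2 → x ≤ 13))
Before skip: (tab[x + 2] + h ≠ 3*cnt - 5 → (((2*tab[h + 3] + 2*h ≤ 2*cnt + 5 → x < -4) → (2*vec[0] + vec[3] + 2*h ≥ 2*tab[4] + x - 15 → x ≤ 13)) ∧ ((¬(2*tab[h + 3] + 2*h ≤ 2*cnt + 5 → x < -4)) → (store(vec, x, 2*h + 7)[3] + h ≥ 2*tab[4] + x - 2 → x ≤ 13)))) ∧ ((¬(tab[x + 2] + h ≠ 3*cnt - 5)) → (vec[3] ≥ 2*tab[4] - 2 → x ≤ 13))
Before tab[cnt] := x: (store(tab, cnt, x)[x + 2] + h ≠ 3*cnt - 5 → (((2*store(tab, cnt, x)[h + 3] + 2*h ≤ 2*cnt + 5 → x < -4) → (2*vec[0] + vec[3] + 2*h ≥ 2*store(tab, cnt, x)[4] + x - 15 → x ≤ 13)) ∧ ((¬(2*store(tab, cnt, x)[h + 3] + 2*h ≤ 2*cnt + 5 → x < -4)) → (store(vec, x, 2*h + 7)[3] + h ≥ 2*store(tab, cnt, x)[4] + x - 2 → x ≤ 13)))) ∧ ((¬(store(tab, cnt, x)[x + 2] + h ≠ 3*cnt - 5)) → (vec[3] ≥ 2*store(tab, cnt, x)[4] - 2 → x ≤ 13))
Answer: WP = (store(tab, cnt, x)[x + 2] + h ≠ 3*cnt - 5 → (((2*store(tab, cnt, x)[h + 3] + 2*h ≤ 2*cnt + 5 → x < -4) → (2*vec[0] + vec[3] + 2*h ≥ 2*store(tab, cnt, x)[4] + x - 15 → x ≤ 13)) ∧ ((¬(2*store(tab, cnt, x)[h + 3] + 2*h ≤ 2*cnt + 5 → x < -4)) → (store(vec, x, 2*h + 7)[3] + h ≥ 2*store(tab, cnt, x)[4] + x - 2 → x ≤ 13)))) ∧ ((¬(store(tab, cnt, x)[x + 2] + h ≠ 3*cnt - 5)) → (vec[3] ≥ 2*store(tab, cnt, x)[4] - 2 → x ≤ 13))


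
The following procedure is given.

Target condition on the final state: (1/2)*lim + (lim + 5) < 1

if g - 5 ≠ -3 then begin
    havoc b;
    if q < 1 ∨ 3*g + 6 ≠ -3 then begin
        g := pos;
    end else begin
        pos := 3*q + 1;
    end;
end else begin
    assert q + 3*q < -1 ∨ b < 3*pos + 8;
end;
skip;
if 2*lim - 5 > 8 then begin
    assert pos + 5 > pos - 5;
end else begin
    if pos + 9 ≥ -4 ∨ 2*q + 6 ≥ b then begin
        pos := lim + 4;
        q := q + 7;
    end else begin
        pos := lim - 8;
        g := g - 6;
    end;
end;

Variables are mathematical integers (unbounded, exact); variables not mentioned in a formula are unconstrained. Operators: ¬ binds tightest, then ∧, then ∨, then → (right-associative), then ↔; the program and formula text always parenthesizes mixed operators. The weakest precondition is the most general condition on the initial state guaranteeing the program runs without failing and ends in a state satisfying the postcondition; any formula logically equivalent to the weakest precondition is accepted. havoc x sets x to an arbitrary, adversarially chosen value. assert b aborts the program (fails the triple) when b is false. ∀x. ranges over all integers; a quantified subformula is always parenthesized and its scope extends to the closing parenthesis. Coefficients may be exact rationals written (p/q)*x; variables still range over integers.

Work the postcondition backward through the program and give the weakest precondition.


Working backward. After the program, the postcondition (1/2)*lim + (lim + 5) < 1 must hold; in canonical form it is (3/2)*lim < -4.
Then branch requires (3/2)*lim < -4; else branch requires ((pos ≥ -13 ∨ 2*q ≥ b - 6) → (3/2)*lim < -4) ∧ ((¬(pos ≥ -13 ∨ 2*q ≥ b - 6)) → (3/2)*lim < -4).
Before the if: (2*lim > 13 → (3/2)*lim < -4) ∧ ((¬(2*lim > 13)) → (((pos ≥ -13 ∨ 2*q ≥ b - 6) → (3/2)*lim < -4) ∧ ((¬(pos ≥ -13 ∨ 2*q ≥ b - 6)) → (3/2)*lim < -4)))
Before skip: (2*lim > 13 → (3/2)*lim < -4) ∧ ((¬(2*lim > 13)) → (((pos ≥ -13 ∨ 2*q ≥ b - 6) → (3/2)*lim < -4) ∧ ((¬(pos ≥ -13 ∨ 2*q ≥ b - 6)) → (3/2)*lim < -4)))
Then branch requires ∀b_1. (((q < 1 ∨ 3*g ≠ -9) → ((2*lim > 13 → (3/2)*lim < -4) ∧ ((¬(2*lim > 13)) → (((pos ≥ -13 ∨ 2*q ≥ b_1 - 6) → (3/2)*lim < -4) ∧ ((¬(pos ≥ -13 ∨ 2*q ≥ b_1 - 6)) → (3/2)*lim < -4))))) ∧ ((¬(q < 1 ∨ 3*g ≠ -9)) → ((2*lim > 13 → (3/2)*lim < -4) ∧ ((¬(2*lim > 13)) → (((3*q ≥ -14 ∨ 2*q ≥ b_1 - 6) → (3/2)*lim < -4) ∧ ((¬(3*q ≥ -14 ∨ 2*q ≥ b_1 - 6)) → (3/2)*lim < -4)))))); else branch requires (4*q < -1 ∨ b < 3*pos + 8) ∧ (2*lim > 13 → (3/2)*lim < -4) ∧ ((¬(2*lim > 13)) → (((pos ≥ -13 ∨ 2*q ≥ b - 6) → (3/2)*lim < -4) ∧ ((¬(pos ≥ -13 ∨ 2*q ≥ b - 6)) → (3/2)*lim < -4))).
Before the if: (g ≠ 2 → (∀b_1. (((q < 1 ∨ 3*g ≠ -9) → ((2*lim > 13 → (3/2)*lim < -4) ∧ ((¬(2*lim > 13)) → (((pos ≥ -13 ∨ 2*q ≥ b_1 - 6) → (3/2)*lim < -4) ∧ ((¬(pos ≥ -13 ∨ 2*q ≥ b_1 - 6)) → (3/2)*lim < -4))))) ∧ ((¬(q < 1 ∨ 3*g ≠ -9)) → ((2*lim > 13 → (3/2)*lim < -4) ∧ ((¬(2*lim > 13)) → (((3*q ≥ -14 ∨ 2*q ≥ b_1 - 6) → (3/2)*lim < -4) ∧ ((¬(3*q ≥ -14 ∨ 2*q ≥ b_1 - 6)) → (3/2)*lim < -4)))))))) ∧ ((¬(g ≠ 2)) → ((4*q < -1 ∨ b < 3*pos + 8) ∧ (2*lim > 13 → (3/2)*lim < -4) ∧ ((¬(2*lim > 13)) → (((pos ≥ -13 ∨ 2*q ≥ b - 6) → (3/2)*lim < -4) ∧ ((¬(pos ≥ -13 ∨ 2*q ≥ b - 6)) → (3/2)*lim < -4)))))
Answer: WP = (g ≠ 2 → (∀b_1. (((q < 1 ∨ 3*g ≠ -9) → ((2*lim > 13 → (3/2)*lim < -4) ∧ ((¬(2*lim > 13)) → (((pos ≥ -13 ∨ 2*q ≥ b_1 - 6) → (3/2)*lim < -4) ∧ ((¬(pos ≥ -13 ∨ 2*q ≥ b_1 - 6)) → (3/2)*lim < -4))))) ∧ ((¬(q < 1 ∨ 3*g ≠ -9)) → ((2*lim > 13 → (3/2)*lim < -4) ∧ ((¬(2*lim > 13)) → (((3*q ≥ -14 ∨ 2*q ≥ b_1 - 6) → (3/2)*lim < -4) ∧ ((¬(3*q ≥ -14 ∨ 2*q ≥ b_1 - 6)) → (3/2)*lim < -4)))))))) ∧ ((¬(g ≠ 2)) → ((4*q < -1 ∨ b < 3*pos + 8) ∧ (2*lim > 13 → (3/2)*lim < -4) ∧ ((¬(2*lim > 13)) → (((pos ≥ -13 ∨ 2*q ≥ b - 6) → (3/2)*lim < -4) ∧ ((¬(pos ≥ -13 ∨ 2*q ≥ b - 6)) → (3/2)*lim < -4)))))


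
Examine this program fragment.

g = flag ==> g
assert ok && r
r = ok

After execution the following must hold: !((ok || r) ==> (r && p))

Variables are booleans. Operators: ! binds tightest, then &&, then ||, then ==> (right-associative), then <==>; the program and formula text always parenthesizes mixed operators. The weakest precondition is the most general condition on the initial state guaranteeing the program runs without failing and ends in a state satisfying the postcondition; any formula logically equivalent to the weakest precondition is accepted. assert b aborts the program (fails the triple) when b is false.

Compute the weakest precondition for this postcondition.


Working backward. After the program, !((ok || r) ==> (r && p)) must hold.
Before r := ok: !(ok ==> (ok && p))
Before assert ok && r: ok && r && (!(ok ==> (ok && p)))
Before g := flag ==> g: ok && r && (!(ok ==> (ok && p)))
Answer: WP = ok && r && (!(ok ==> (ok && p)))


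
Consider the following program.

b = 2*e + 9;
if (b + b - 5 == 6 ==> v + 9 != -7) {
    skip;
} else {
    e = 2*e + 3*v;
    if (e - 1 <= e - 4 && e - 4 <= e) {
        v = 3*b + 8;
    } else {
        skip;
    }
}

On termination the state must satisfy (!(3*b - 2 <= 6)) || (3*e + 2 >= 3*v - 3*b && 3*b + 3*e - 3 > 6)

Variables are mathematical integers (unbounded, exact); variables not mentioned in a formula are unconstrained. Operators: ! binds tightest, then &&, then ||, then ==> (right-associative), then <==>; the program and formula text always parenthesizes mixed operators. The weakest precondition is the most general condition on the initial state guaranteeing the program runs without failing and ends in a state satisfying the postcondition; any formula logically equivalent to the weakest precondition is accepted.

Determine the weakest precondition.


Working backward. After the program, the postcondition (!(3*b - 2 <= 6)) || (3*e + 2 >= 3*v - 3*b && 3*b + 3*e - 3 > 6) must hold; in canonical form it is (!(3*b <= 8)) || (3*b + 3*e >= 3*v - 2 && 3*b + 3*e > 9).
Then branch requires (!(3*b <= 8)) || (3*b + 3*e >= 3*v - 2 && 3*b + 3*e > 9); else branch requires (!(3*b <= 8)) || (3*b + 6*e + 6*v >= -2 && 3*b + 6*e + 9*v > 9).
Before the if: ((2*b == 11 ==> v != -16) ==> ((!(3*b <= 8)) || (3*b + 3*e >= 3*v - 2 && 3*b + 3*e > 9))) && ((!(2*b == 11 ==> v != -16)) ==> ((!(3*b <= 8)) || (3*b + 6*e + 6*v >= -2 && 3*b + 6*e + 9*v > 9)))
Before b := 2*e + 9: ((4*e == -7 ==> v != -16) ==> ((!(6*e <= -19)) || (9*e >= 3*v - 29 && 9*e > -18))) && ((!(4*e == -7 ==> v != -16)) ==> ((!(6*e <= -19)) || (12*e + 6*v >= -29 && 12*e + 9*v > -18)))
Answer: WP = ((4*e == -7 ==> v != -16) ==> ((!(6*e <= -19)) || (9*e >= 3*v - 29 && 9*e > -18))) && ((!(4*e == -7 ==> v != -16)) ==> ((!(6*e <= -19)) || (12*e + 6*v >= -29 && 12*e + 9*v > -18)))


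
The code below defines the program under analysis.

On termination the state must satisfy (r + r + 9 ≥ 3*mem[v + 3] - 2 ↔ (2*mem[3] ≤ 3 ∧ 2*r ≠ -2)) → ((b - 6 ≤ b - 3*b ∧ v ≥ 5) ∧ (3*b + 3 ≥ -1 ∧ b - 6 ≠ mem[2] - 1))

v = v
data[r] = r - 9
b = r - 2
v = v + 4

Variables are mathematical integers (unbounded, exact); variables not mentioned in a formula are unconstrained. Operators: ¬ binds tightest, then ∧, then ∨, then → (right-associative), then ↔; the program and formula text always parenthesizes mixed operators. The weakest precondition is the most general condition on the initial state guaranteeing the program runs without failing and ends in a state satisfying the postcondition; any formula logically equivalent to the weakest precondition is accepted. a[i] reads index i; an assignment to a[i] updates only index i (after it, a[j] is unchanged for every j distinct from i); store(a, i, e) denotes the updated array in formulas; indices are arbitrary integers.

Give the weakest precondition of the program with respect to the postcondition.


Working backward. After the program, the postcondition (r + r + 9 ≥ 3*mem[v + 3] - 2 ↔ (2*mem[3] ≤ 3 ∧ 2*r ≠ -2)) → ((b - 6 ≤ b - 3*b ∧ v ≥ 5) ∧ (3*b + 3 ≥ -1 ∧ b - 6 ≠ mem[2] - 1)) must hold; in canonical form it is (2*r ≥ 3*mem[v + 3] - 11 ↔ (2*mem[3] ≤ 3 ∧ 2*r ≠ -2)) → (3*b ≤ 6 ∧ v ≥ 5 ∧ 3*b ≥ -4 ∧ b ≠ mem[2] + 5).
Before v := v + 4: (2*r ≥ 3*mem[v + 7] - 11 ↔ (2*mem[3] ≤ 3 ∧ 2*r ≠ -2)) → (3*b ≤ 6 ∧ v ≥ 1 ∧ 3*b ≥ -4 ∧ b ≠ mem[2] + 5)
Before b := r - 2: (2*r ≥ 3*mem[v + 7] - 11 ↔ (2*mem[3] ≤ 3 ∧ 2*r ≠ -2)) → (3*r ≤ 12 ∧ v ≥ 1 ∧ 3*r ≥ 2 ∧ r ≠ mem[2] + 7)
Before data[r] := r - 9: (2*r ≥ 3*mem[v + 7] - 11 ↔ (2*mem[3] ≤ 3 ∧ 2*r ≠ -2)) → (3*r ≤ 12 ∧ v ≥ 1 ∧ 3*r ≥ 2 ∧ r ≠ mem[2] + 7)
Before v := v: (2*r ≥ 3*mem[v + 7] - 11 ↔ (2*mem[3] ≤ 3 ∧ 2*r ≠ -2)) → (3*r ≤ 12 ∧ v ≥ 1 ∧ 3*r ≥ 2 ∧ r ≠ mem[2] + 7)
Answer: WP = (2*r ≥ 3*mem[v + 7] - 11 ↔ (2*mem[3] ≤ 3 ∧ 2*r ≠ -2)) → (3*r ≤ 12 ∧ v ≥ 1 ∧ 3*r ≥ 2 ∧ r ≠ mem[2] + 7)


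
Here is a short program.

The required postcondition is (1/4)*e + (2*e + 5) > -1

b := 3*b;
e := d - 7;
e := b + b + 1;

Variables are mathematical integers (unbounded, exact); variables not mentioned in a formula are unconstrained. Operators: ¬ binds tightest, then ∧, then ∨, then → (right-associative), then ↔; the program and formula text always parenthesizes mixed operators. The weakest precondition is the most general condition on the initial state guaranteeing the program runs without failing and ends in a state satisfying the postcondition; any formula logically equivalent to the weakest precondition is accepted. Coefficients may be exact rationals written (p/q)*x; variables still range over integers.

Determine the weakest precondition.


Working backward. After the program, the postcondition (1/4)*e + (2*e + 5) > -1 must hold; in canonical form it is (9/4)*e > -6.
Before e := b + b + 1: (9/2)*b > -33/4
Before e := d - 7: (9/2)*b > -33/4
Before b := 3*b: (27/2)*b > -33/4
Answer: WP = (27/2)*b > -33/4


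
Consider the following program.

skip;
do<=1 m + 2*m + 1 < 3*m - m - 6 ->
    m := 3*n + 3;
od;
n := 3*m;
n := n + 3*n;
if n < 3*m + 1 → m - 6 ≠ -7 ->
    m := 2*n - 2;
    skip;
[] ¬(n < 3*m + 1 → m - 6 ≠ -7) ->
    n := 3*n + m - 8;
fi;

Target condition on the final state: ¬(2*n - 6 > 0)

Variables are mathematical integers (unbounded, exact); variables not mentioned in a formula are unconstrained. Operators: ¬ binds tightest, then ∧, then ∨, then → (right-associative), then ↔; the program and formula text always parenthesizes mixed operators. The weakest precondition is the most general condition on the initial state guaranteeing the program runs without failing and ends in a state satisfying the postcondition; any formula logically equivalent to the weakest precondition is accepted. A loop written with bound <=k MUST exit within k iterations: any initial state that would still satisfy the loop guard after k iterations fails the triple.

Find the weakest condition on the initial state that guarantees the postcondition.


Working backward. After the program, the postcondition ¬(2*n - 6 > 0) must hold; in canonical form it is ¬(2*n > 6).
Then branch requires ¬(2*n > 6); else branch requires ¬(2*m + 6*n > 22).
Before the if: ((n < 3*m + 1 → m ≠ -1) → (¬(2*n > 6))) ∧ ((¬(n < 3*m + 1 → m ≠ -1)) → (¬(2*m + 6*n > 22)))
Before n := n + 3*n: ((4*n < 3*m + 1 → m ≠ -1) → (¬(8*n > 6))) ∧ ((¬(4*n < 3*m + 1 → m ≠ -1)) → (¬(2*m + 24*n > 22)))
Before n := 3*m: ((9*m < 1 → m ≠ -1) → (¬(24*m > 6))) ∧ ((¬(9*m < 1 → m ≠ -1)) → (¬(74*m > 22)))
Before the loop (bound <=1), unroll the exhaustion recursion (WP_0 = exit-now case; WP_j = one more guarded iteration, up to j = 1):
  WP_0: (¬(m < -7)) ∧ ((9*m < 1 → m ≠ -1) → (¬(24*m > 6))) ∧ ((¬(9*m < 1 → m ≠ -1)) → (¬(74*m > 22)))
  WP_1: (m < -7 → ((¬(3*n < -10)) ∧ ((27*n < -26 → 3*n ≠ -4) → (¬(72*n > -66))) ∧ ((¬(27*n < -26 → 3*n ≠ -4)) → (¬(222*n > -200))))) ∧ ((¬(m < -7)) → (((9*m < 1 → m ≠ -1) → (¬(24*m > 6))) ∧ ((¬(9*m < 1 → m ≠ -1)) → (¬(74*m > 22)))))
So before the loop: (m < -7 → ((¬(3*n < -10)) ∧ ((27*n < -26 → 3*n ≠ -4) → (¬(72*n > -66))) ∧ ((¬(27*n < -26 → 3*n ≠ -4)) → (¬(222*n > -200))))) ∧ ((¬(m < -7)) → (((9*m < 1 → m ≠ -1) → (¬(24*m > 6))) ∧ ((¬(9*m < 1 → m ≠ -1)) → (¬(74*m > 22)))))
Before skip: (m < -7 → ((¬(3*n < -10)) ∧ ((27*n < -26 → 3*n ≠ -4) → (¬(72*n > -66))) ∧ ((¬(27*n < -26 → 3*n ≠ -4)) → (¬(222*n > -200))))) ∧ ((¬(m < -7)) → (((9*m < 1 → m ≠ -1) → (¬(24*m > 6))) ∧ ((¬(9*m < 1 → m ≠ -1)) → (¬(74*m > 22)))))
Answer: WP = (m < -7 → ((¬(3*n < -10)) ∧ ((27*n < -26 → 3*n ≠ -4) → (¬(72*n > -66))) ∧ ((¬(27*n < -26 → 3*n ≠ -4)) → (¬(222*n > -200))))) ∧ ((¬(m < -7)) → (((9*m < 1 → m ≠ -1) → (¬(24*m > 6))) ∧ ((¬(9*m < 1 → m ≠ -1)) → (¬(74*m > 22)))))


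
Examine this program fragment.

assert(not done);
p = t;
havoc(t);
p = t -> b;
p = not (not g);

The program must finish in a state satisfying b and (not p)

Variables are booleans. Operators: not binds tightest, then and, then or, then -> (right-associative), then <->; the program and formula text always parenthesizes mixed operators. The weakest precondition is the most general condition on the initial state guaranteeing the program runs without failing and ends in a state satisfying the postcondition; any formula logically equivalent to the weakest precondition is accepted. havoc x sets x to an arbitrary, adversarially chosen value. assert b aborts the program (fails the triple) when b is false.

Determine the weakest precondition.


Working backward. After the program, b and (not p) must hold.
Before p := not (not g): b and (not g)
Before p := t -> b: b and (not g)
Before havoc t: b and (not g)
Before p := t: b and (not g)
Before assert not done: (not done) and b and (not g)
Answer: WP = (not done) and b and (not g)


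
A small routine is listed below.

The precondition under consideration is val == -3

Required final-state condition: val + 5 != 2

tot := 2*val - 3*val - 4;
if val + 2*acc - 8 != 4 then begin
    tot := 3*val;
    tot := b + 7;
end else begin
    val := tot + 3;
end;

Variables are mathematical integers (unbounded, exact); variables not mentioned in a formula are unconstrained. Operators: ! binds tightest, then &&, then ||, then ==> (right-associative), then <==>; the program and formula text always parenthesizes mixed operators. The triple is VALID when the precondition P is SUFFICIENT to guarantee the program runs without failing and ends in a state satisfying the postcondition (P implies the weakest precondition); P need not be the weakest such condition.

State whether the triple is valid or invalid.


Working backward. After the program, the postcondition val + 5 != 2 must hold; in canonical form it is val != -3.
Then branch requires val != -3; else branch requires tot != -6.
Before the if: (2*acc + val != 12 ==> val != -3) && ((!(2*acc + val != 12)) ==> tot != -6)
Before tot := 2*val - 3*val - 4: (2*acc + val != 12 ==> val != -3) && ((!(2*acc + val != 12)) ==> val != 2)
The weakest precondition is (2*acc + val != 12 ==> val != -3) && ((!(2*acc + val != 12)) ==> val != 2).
Check whether val == -3 implies it.
Countermodel: at the initial state acc = 0, val = -3, the precondition holds but the weakest precondition fails.
Answer: invalid


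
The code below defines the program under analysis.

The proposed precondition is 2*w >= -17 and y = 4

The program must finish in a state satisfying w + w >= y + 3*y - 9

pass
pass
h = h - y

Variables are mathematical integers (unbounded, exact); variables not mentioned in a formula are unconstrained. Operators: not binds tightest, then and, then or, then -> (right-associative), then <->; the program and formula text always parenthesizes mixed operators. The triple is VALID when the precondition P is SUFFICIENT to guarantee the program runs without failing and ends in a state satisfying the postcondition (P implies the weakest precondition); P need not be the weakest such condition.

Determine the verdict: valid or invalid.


Working backward. After the program, the postcondition w + w >= y + 3*y - 9 must hold; in canonical form it is 2*w >= 4*y - 9.
Before h := h - y: 2*w >= 4*y - 9
Before skip: 2*w >= 4*y - 9
Before skip: 2*w >= 4*y - 9
The weakest precondition is 2*w >= 4*y - 9.
Check whether 2*w >= -17 and y = 4 implies it.
Countermodel: at the initial state w = -8, y = 4, the precondition holds but the weakest precondition fails.
Answer: invalid


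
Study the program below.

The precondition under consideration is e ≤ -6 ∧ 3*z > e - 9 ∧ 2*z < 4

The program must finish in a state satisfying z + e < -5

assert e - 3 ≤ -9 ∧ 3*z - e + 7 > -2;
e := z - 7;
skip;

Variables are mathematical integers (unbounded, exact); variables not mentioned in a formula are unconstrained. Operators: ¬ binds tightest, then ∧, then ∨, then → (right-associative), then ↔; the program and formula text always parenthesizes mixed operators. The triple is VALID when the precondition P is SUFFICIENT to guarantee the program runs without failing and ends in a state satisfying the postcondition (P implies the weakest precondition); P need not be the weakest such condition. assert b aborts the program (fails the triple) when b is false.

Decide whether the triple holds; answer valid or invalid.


Working backward. After the program, the postcondition z + e < -5 must hold; in canonical form it is e + z < -5.
Before skip: e + z < -5
Before e := z - 7: 2*z < 2
Before assert e - 3 ≤ -9 ∧ 3*z - e + 7 > -2: e ≤ -6 ∧ 3*z > e - 9 ∧ 2*z < 2
The weakest precondition is e ≤ -6 ∧ 3*z > e - 9 ∧ 2*z < 2.
Check whether e ≤ -6 ∧ 3*z > e - 9 ∧ 2*z < 4 implies it.
Countermodel: at the initial state e = -6, z = 1, the precondition holds but the weakest precondition fails.
Answer: invalid


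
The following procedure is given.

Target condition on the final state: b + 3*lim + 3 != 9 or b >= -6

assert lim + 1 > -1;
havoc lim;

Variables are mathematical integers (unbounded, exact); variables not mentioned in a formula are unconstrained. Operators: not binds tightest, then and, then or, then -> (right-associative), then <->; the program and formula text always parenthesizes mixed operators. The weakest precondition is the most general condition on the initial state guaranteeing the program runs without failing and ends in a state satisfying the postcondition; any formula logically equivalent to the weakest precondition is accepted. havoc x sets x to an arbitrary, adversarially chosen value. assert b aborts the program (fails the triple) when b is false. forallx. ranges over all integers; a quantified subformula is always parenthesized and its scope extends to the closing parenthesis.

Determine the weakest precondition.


Working backward. After the program, the postcondition b + 3*lim + 3 != 9 or b >= -6 must hold; in canonical form it is b + 3*lim != 6 or b >= -6.
Before havoc lim: forall lim_1. (b + 3*lim_1 != 6 or b >= -6)
Before assert lim + 1 > -1: lim > -2 and (forall lim_1. (b + 3*lim_1 != 6 or b >= -6))
Answer: WP = lim > -2 and (forall lim_1. (b + 3*lim_1 != 6 or b >= -6))


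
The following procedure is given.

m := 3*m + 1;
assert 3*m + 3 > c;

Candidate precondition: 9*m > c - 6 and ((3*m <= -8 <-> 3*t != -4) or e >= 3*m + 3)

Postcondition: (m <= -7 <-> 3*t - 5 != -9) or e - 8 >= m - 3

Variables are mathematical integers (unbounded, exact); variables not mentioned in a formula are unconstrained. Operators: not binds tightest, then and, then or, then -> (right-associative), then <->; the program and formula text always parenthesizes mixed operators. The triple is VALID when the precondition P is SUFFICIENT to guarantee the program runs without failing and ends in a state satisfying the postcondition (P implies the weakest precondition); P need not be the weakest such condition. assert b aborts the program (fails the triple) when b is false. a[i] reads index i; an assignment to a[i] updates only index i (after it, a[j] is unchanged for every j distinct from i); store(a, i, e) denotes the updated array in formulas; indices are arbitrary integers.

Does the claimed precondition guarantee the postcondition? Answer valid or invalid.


Working backward. After the program, the postcondition (m <= -7 <-> 3*t - 5 != -9) or e - 8 >= m - 3 must hold; in canonical form it is (m <= -7 <-> 3*t != -4) or e >= m + 5.
Before assert 3*m + 3 > c: 3*m > c - 3 and ((m <= -7 <-> 3*t != -4) or e >= m + 5)
Before m := 3*m + 1: 9*m > c - 6 and ((3*m <= -8 <-> 3*t != -4) or e >= 3*m + 6)
The weakest precondition is 9*m > c - 6 and ((3*m <= -8 <-> 3*t != -4) or e >= 3*m + 6).
Check whether 9*m > c - 6 and ((3*m <= -8 <-> 3*t != -4) or e >= 3*m + 3) implies it.
Countermodel: at the initial state c = -4, e = 0, m = -1, t = 0, the precondition holds but the weakest precondition fails.
Answer: invalid


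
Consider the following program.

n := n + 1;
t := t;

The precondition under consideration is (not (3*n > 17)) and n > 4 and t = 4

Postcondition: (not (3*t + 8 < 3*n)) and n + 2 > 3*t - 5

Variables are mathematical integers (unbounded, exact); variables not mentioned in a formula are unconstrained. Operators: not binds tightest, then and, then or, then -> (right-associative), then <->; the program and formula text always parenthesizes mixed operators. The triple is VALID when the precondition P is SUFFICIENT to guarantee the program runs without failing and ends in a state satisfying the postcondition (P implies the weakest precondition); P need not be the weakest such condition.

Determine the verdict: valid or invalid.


Working backward. After the program, the postcondition (not (3*t + 8 < 3*n)) and n + 2 > 3*t - 5 must hold; in canonical form it is (not (3*t < 3*n - 8)) and n > 3*t - 7.
Before t := t: (not (3*t < 3*n - 8)) and n > 3*t - 7
Before n := n + 1: (not (3*t < 3*n - 5)) and n > 3*t - 8
The weakest precondition is (not (3*t < 3*n - 5)) and n > 3*t - 8.
Check whether (not (3*n > 17)) and n > 4 and t = 4 implies it.
Every state satisfying the precondition satisfies the weakest precondition: the implication holds.
Answer: valid
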